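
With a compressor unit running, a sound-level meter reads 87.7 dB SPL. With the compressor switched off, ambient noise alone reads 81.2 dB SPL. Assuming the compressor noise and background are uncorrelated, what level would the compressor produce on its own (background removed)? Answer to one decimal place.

86.6 dB SPL

Subtract intensities: L_src = 10·log₁₀(10^(L_total/10) − 10^(L_bg/10)).
L_src = 10·log₁₀(10^(87.7/10) − 10^(81.2/10)) = 10·log₁₀(457000000) = 86.6 dB SPL.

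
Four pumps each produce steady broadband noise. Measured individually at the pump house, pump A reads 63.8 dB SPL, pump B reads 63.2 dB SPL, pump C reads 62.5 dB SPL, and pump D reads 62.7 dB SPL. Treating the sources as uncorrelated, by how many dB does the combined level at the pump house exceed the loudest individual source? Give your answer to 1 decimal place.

Add the sources as powers (linear), then convert back to dB:
L_total = 10·log₁₀(10^(63.8/10) + 10^(63.2/10) + 10^(62.5/10) + 10^(62.7/10)) = 69.10 dB SPL.
Excess over the loudest (63.8 dB): 69.10 − 63.8 = 5.3 dB.

5.3 dB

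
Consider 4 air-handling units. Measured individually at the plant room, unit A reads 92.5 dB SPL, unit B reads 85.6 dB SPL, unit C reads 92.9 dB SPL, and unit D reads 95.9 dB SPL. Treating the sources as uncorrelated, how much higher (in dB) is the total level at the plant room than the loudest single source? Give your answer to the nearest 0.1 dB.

Add the sources as powers (linear), then convert back to dB:
L_total = 10·log₁₀(10^(92.5/10) + 10^(85.6/10) + 10^(92.9/10) + 10^(95.9/10)) = 99.02 dB SPL.
Excess over the loudest (95.9 dB): 99.02 − 95.9 = 3.1 dB.

3.1 dB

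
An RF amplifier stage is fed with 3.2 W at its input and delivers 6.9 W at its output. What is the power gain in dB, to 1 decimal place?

3.3 dB

Power is a power quantity, so gain = 10·log₁₀(P_out/P_in).
10·log₁₀(6.9/3.2) = 10·log₁₀(2.156) = 3.3 dB.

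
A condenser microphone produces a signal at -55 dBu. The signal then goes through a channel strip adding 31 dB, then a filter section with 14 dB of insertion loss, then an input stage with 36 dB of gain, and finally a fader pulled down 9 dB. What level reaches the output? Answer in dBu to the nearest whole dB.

-11 dBu

Gain stages sum in dB:
-55 + 31 − 14 + 36 − 9 = -11 dBu.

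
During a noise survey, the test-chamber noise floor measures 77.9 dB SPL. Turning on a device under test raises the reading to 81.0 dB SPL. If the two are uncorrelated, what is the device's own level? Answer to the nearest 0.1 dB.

78.1 dB SPL

Subtract intensities: L_src = 10·log₁₀(10^(L_total/10) − 10^(L_bg/10)).
L_src = 10·log₁₀(10^(81.0/10) − 10^(77.9/10)) = 10·log₁₀(64230000) = 78.1 dB SPL.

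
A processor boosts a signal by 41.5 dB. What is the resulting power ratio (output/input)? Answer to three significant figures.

Power ratio = 10^(dB/10).
10^(41.5/10) = 10^(4.150) = 14100.

14100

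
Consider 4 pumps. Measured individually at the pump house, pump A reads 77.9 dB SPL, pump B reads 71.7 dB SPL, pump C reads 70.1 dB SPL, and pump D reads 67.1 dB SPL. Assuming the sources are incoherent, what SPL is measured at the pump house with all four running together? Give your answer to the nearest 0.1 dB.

Add the sources as powers (linear), then convert back to dB:
L_total = 10·log₁₀(10^(77.9/10) + 10^(71.7/10) + 10^(70.1/10) + 10^(67.1/10)) = 10·log₁₀(91810000) = 79.6 dB SPL.

79.6 dB SPL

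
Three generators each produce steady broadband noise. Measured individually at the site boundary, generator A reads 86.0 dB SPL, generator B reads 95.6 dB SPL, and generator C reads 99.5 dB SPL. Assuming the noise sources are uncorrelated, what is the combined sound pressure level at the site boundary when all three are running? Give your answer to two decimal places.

Incoherent sources sum as intensities:
L_total = 10·log₁₀(10^(86.0/10) + 10^(95.6/10) + 10^(99.5/10)) = 10·log₁₀(12941000000) = 101.12 dB SPL.

101.12 dB SPL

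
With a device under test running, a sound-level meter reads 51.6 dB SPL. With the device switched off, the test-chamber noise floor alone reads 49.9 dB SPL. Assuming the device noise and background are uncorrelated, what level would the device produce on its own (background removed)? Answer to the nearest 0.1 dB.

46.7 dB SPL

Background correction is a power subtraction:
L_src = 10·log₁₀(10^(51.6/10) − 10^(49.9/10)) = 10·log₁₀(46820) = 46.7 dB SPL.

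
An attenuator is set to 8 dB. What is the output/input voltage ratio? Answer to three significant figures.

0.398

Voltage ratio = 10^(dB/20).
10^(-8/20) = 10^(-0.4000) = 0.398.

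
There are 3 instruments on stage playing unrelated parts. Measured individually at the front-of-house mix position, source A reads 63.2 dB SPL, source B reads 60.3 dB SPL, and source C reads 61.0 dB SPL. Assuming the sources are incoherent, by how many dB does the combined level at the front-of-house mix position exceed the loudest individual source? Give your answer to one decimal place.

Incoherent sources sum as intensities:
L_total = 10·log₁₀(10^(63.2/10) + 10^(60.3/10) + 10^(61.0/10)) = 66.45 dB SPL.
Excess over the loudest (63.2 dB): 66.45 − 63.2 = 3.3 dB.

3.3 dB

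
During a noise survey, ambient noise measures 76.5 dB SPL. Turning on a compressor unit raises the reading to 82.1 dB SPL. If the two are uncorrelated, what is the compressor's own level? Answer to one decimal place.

Background correction is a power subtraction:
L_src = 10·log₁₀(10^(82.1/10) − 10^(76.5/10)) = 10·log₁₀(117500000) = 80.7 dB SPL.

80.7 dB SPL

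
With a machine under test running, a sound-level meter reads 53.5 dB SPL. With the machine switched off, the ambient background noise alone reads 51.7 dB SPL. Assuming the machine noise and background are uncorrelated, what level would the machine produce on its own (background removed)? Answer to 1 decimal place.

Remove the background by subtracting linear intensities:
L_src = 10·log₁₀(10^(53.5/10) − 10^(51.7/10)) = 10·log₁₀(75960) = 48.8 dB SPL.

48.8 dB SPL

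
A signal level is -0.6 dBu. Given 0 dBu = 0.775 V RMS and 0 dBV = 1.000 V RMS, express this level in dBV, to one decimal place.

-2.8 dBV

The offset between the scales is 20·log₁₀(0.775/1.000) = −2.214 dB.
So dBV = -0.6 − 2.214 = -2.8 dBV.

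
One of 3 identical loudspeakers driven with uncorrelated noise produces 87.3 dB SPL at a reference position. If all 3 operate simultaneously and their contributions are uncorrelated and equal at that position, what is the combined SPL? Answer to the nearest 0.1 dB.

92.1 dB SPL

3 equal incoherent sources raise the level by 10·log₁₀(3) = 4.77 dB.
L_total = 87.3 + 4.77 = 92.1 dB SPL.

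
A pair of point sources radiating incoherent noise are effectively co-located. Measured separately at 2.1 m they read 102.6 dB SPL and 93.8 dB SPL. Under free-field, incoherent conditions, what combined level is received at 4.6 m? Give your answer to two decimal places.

Combined at 2.1 m: 10·log₁₀(10^(102.6/10)+10^(93.8/10)) = 103.138 dB SPL.
Then apply −20·log₁₀(4.6/2.1) = -6.811 dB → 96.33 dB SPL.

96.33 dB SPL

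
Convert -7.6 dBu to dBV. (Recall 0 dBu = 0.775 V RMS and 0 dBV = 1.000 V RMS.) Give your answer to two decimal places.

The offset between the scales is 20·log₁₀(0.775/1.000) = −2.214 dB.
So dBV = -7.6 − 2.214 = -9.81 dBV.

-9.81 dBV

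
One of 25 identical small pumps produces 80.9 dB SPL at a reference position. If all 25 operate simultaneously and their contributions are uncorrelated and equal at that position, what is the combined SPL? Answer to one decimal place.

94.9 dB SPL

25 equal incoherent sources raise the level by 10·log₁₀(25) = 13.98 dB.
L_total = 80.9 + 13.98 = 94.9 dB SPL.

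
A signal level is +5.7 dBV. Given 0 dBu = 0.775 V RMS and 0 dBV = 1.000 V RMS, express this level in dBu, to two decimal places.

+7.91 dBu

The offset between the scales is 20·log₁₀(0.775/1.000) = −2.214 dB.
So dBu = +5.7 + 2.214 = +7.91 dBu.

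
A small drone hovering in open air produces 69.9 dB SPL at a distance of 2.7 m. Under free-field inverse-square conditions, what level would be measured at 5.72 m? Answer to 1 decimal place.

Free-field point source: level drops by 20·log₁₀ of the distance ratio.
ΔL = −20·log₁₀(5.72/2.7) = -6.52 dB, so L₂ = 69.9 + (-6.52) = 63.4 dB SPL.

63.4 dB SPL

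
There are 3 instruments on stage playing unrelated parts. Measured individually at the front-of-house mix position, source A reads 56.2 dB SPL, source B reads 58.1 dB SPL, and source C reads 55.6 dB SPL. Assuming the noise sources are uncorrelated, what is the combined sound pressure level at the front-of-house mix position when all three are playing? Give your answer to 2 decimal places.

61.54 dB SPL

Incoherent sources sum as intensities:
L_total = 10·log₁₀(10^(56.2/10) + 10^(58.1/10) + 10^(55.6/10)) = 10·log₁₀(1426000) = 61.54 dB SPL.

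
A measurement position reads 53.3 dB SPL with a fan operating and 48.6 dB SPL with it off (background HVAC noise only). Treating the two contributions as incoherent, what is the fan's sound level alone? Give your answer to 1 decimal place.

51.5 dB SPL

Background correction is a power subtraction:
L_src = 10·log₁₀(10^(53.3/10) − 10^(48.6/10)) = 10·log₁₀(141400) = 51.5 dB SPL.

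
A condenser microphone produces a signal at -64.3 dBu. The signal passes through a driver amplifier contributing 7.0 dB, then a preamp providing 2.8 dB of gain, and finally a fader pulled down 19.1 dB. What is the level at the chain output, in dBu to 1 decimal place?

-73.6 dBu

Gain stages sum in dB:
-64.3 + 7.0 + 2.8 − 19.1 = -73.6 dBu.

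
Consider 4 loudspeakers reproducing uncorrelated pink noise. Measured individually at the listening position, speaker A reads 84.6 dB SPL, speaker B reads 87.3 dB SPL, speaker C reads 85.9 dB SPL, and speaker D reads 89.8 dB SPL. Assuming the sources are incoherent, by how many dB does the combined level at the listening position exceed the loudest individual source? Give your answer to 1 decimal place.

Uncorrelated sources add in intensity (power), not in dB.
L_total = 10·log₁₀(10^(84.6/10) + 10^(87.3/10) + 10^(85.9/10) + 10^(89.8/10)) = 93.36 dB SPL.
Excess over the loudest (89.8 dB): 93.36 − 89.8 = 3.6 dB.

3.6 dB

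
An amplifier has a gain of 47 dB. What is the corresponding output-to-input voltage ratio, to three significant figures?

Voltage ratio = 10^(dB/20).
10^(47/20) = 10^(2.350) = 224.

224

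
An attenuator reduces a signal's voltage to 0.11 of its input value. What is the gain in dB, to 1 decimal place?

-19.2 dB

Voltage is an amplitude quantity, so gain = 20·log₁₀(V_out/V_in).
20·log₁₀(0.11) = -19.2 dB.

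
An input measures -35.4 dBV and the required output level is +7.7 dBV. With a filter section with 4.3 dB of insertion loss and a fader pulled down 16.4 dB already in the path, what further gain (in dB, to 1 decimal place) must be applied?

The required make-up gain is the shortfall in the dB sum.
G = +7.7 − (-35.4) + 4.3 + 16.4 = 63.8 dB.

63.8 dB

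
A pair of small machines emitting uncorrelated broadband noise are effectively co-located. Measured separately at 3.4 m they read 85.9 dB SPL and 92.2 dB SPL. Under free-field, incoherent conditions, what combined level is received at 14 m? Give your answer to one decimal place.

80.8 dB SPL

Combined at 3.4 m: 10·log₁₀(10^(85.9/10)+10^(92.2/10)) = 93.11 dB SPL.
Then apply −20·log₁₀(14/3.4) = -12.29 dB → 80.8 dB SPL.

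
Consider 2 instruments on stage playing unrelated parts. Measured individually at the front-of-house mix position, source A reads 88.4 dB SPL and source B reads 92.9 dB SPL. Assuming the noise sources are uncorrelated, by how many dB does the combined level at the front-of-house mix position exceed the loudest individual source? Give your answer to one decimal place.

Incoherent sources sum as intensities:
L_total = 10·log₁₀(10^(88.4/10) + 10^(92.9/10)) = 94.22 dB SPL.
Excess over the loudest (92.9 dB): 94.22 − 92.9 = 1.3 dB.

1.3 dB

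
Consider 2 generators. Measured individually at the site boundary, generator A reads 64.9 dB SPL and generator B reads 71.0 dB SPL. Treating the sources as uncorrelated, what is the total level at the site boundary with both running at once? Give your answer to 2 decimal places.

71.95 dB SPL

Uncorrelated sources add in intensity (power), not in dB.
L_total = 10·log₁₀(10^(64.9/10) + 10^(71.0/10)) = 10·log₁₀(15680000) = 71.95 dB SPL.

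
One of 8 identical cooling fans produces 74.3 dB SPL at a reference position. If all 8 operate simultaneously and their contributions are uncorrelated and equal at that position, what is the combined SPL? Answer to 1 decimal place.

8 equal incoherent sources raise the level by 10·log₁₀(8) = 9.03 dB.
L_total = 74.3 + 9.03 = 83.3 dB SPL.

83.3 dB SPL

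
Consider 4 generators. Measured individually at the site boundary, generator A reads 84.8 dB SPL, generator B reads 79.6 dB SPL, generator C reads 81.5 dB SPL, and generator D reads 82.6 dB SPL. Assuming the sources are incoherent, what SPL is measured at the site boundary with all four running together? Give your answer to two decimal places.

88.55 dB SPL

Uncorrelated sources add in intensity (power), not in dB.
L_total = 10·log₁₀(10^(84.8/10) + 10^(79.6/10) + 10^(81.5/10) + 10^(82.6/10)) = 10·log₁₀(716400000) = 88.55 dB SPL.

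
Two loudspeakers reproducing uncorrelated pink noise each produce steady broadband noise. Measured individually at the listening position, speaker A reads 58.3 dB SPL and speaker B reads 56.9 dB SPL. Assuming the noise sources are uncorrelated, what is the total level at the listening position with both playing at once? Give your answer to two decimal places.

60.67 dB SPL

Uncorrelated sources add in intensity (power), not in dB.
L_total = 10·log₁₀(10^(58.3/10) + 10^(56.9/10)) = 10·log₁₀(1166000) = 60.67 dB SPL.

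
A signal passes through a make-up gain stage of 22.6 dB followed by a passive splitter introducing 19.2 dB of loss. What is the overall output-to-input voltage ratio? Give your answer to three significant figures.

1.48

Net gain = 22.6 + (−19.2) = 3.4 dB.
Voltage ratio = 10^(3.4/20) = 1.48.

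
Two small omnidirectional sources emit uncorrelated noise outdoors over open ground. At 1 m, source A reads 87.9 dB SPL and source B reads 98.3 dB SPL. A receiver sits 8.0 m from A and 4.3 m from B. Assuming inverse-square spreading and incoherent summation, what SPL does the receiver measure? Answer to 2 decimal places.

85.74 dB SPL

At the listener: L_A = 87.9 − 20·log₁₀(8.0) = 69.838 dB; L_B = 98.3 − 20·log₁₀(4.3) = 85.631 dB.
Combined: 10·log₁₀(10^(69.838/10)+10^(85.631/10)) = 85.74 dB SPL.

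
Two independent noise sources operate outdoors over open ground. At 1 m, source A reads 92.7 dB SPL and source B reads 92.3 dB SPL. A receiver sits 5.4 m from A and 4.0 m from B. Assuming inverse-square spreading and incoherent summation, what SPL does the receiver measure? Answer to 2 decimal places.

82.30 dB SPL

At the listener: L_A = 92.7 − 20·log₁₀(5.4) = 78.052 dB; L_B = 92.3 − 20·log₁₀(4.0) = 80.259 dB.
Combined: 10·log₁₀(10^(78.052/10)+10^(80.259/10)) = 82.30 dB SPL.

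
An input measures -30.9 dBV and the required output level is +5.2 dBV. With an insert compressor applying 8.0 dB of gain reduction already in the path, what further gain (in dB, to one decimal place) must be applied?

The required make-up gain is the shortfall in the dB sum.
G = +5.2 − (-30.9) + 8.0 = 44.1 dB.

44.1 dB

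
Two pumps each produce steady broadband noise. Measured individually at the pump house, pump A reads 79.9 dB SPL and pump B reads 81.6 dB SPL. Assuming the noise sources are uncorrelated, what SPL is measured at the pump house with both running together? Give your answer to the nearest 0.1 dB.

83.8 dB SPL

Add the sources as powers (linear), then convert back to dB:
L_total = 10·log₁₀(10^(79.9/10) + 10^(81.6/10)) = 10·log₁₀(242300000) = 83.8 dB SPL.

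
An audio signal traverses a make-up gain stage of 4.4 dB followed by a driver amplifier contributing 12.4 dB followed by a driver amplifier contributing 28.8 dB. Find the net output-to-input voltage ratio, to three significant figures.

191

Net gain = 4.4 + 12.4 + 28.8 = 45.6 dB.
Voltage ratio = 10^(45.6/20) = 191.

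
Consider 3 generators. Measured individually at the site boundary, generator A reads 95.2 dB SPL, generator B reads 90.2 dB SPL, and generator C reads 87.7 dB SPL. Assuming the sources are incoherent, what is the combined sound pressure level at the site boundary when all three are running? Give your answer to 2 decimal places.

96.94 dB SPL

Add the sources as powers (linear), then convert back to dB:
L_total = 10·log₁₀(10^(95.2/10) + 10^(90.2/10) + 10^(87.7/10)) = 10·log₁₀(4947000000) = 96.94 dB SPL.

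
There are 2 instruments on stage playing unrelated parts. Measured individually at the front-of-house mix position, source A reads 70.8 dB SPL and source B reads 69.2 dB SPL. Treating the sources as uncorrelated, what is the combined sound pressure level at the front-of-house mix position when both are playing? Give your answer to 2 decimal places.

73.08 dB SPL

Add the sources as powers (linear), then convert back to dB:
L_total = 10·log₁₀(10^(70.8/10) + 10^(69.2/10)) = 10·log₁₀(20340000) = 73.08 dB SPL.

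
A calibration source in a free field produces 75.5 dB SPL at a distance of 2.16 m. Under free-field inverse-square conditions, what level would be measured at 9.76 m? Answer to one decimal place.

Free-field point source: level drops by 20·log₁₀ of the distance ratio.
ΔL = −20·log₁₀(9.76/2.16) = -13.10 dB, so L₂ = 75.5 + (-13.10) = 62.4 dB SPL.

62.4 dB SPL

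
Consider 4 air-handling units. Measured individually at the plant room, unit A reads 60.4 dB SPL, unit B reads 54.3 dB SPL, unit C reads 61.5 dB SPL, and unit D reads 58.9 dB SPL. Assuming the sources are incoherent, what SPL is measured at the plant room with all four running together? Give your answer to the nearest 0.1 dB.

Uncorrelated sources add in intensity (power), not in dB.
L_total = 10·log₁₀(10^(60.4/10) + 10^(54.3/10) + 10^(61.5/10) + 10^(58.9/10)) = 10·log₁₀(3554000) = 65.5 dB SPL.

65.5 dB SPL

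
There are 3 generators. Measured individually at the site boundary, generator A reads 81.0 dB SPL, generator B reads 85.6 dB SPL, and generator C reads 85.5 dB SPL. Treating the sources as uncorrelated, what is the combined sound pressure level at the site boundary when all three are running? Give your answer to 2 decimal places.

89.26 dB SPL

Incoherent sources sum as intensities:
L_total = 10·log₁₀(10^(81.0/10) + 10^(85.6/10) + 10^(85.5/10)) = 10·log₁₀(843800000) = 89.26 dB SPL.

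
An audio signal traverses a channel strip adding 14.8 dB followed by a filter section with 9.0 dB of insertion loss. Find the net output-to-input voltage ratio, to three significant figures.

1.95

Net gain = 14.8 + (−9.0) = 5.8 dB.
Voltage ratio = 10^(5.8/20) = 1.95.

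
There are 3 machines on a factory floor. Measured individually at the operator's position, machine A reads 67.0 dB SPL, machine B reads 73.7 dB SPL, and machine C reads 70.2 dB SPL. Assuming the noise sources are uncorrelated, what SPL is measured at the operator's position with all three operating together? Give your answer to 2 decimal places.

75.90 dB SPL

Incoherent sources sum as intensities:
L_total = 10·log₁₀(10^(67.0/10) + 10^(73.7/10) + 10^(70.2/10)) = 10·log₁₀(38930000) = 75.90 dB SPL.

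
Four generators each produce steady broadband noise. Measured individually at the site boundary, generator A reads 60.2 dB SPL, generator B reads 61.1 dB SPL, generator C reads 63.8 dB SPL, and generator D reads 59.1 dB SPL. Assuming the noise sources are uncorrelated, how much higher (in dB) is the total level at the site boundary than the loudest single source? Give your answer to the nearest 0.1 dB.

Uncorrelated sources add in intensity (power), not in dB.
L_total = 10·log₁₀(10^(60.2/10) + 10^(61.1/10) + 10^(63.8/10) + 10^(59.1/10)) = 67.44 dB SPL.
Excess over the loudest (63.8 dB): 67.44 − 63.8 = 3.6 dB.

3.6 dB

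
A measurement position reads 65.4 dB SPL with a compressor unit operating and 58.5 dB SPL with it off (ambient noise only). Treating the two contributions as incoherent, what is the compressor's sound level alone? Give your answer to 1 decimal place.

Subtract intensities: L_src = 10·log₁₀(10^(L_total/10) − 10^(L_bg/10)).
L_src = 10·log₁₀(10^(65.4/10) − 10^(58.5/10)) = 10·log₁₀(2759000) = 64.4 dB SPL.

64.4 dB SPL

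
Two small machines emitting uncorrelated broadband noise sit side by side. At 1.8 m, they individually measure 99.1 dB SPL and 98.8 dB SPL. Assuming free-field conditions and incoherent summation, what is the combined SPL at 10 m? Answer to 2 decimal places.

Combined at 1.8 m: 10·log₁₀(10^(99.1/10)+10^(98.8/10)) = 101.963 dB SPL.
Then apply −20·log₁₀(10/1.8) = -14.895 dB → 87.07 dB SPL.

87.07 dB SPL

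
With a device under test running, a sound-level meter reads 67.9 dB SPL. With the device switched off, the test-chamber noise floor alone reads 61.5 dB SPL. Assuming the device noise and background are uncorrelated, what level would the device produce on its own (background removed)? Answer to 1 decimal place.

Subtract intensities: L_src = 10·log₁₀(10^(L_total/10) − 10^(L_bg/10)).
L_src = 10·log₁₀(10^(67.9/10) − 10^(61.5/10)) = 10·log₁₀(4753000) = 66.8 dB SPL.

66.8 dB SPL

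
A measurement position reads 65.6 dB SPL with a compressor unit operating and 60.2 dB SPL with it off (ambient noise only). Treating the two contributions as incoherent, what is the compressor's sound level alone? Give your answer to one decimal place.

Remove the background by subtracting linear intensities:
L_src = 10·log₁₀(10^(65.6/10) − 10^(60.2/10)) = 10·log₁₀(2584000) = 64.1 dB SPL.

64.1 dB SPL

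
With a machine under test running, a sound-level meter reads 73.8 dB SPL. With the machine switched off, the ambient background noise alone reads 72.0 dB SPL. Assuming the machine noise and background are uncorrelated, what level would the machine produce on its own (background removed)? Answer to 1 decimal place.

69.1 dB SPL

Background correction is a power subtraction:
L_src = 10·log₁₀(10^(73.8/10) − 10^(72.0/10)) = 10·log₁₀(8139000) = 69.1 dB SPL.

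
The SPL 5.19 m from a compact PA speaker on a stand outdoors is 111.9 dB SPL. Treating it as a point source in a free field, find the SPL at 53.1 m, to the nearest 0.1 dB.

91.7 dB SPL

Inverse-square spreading gives ΔL = −20·log₁₀(d₂/d₁).
ΔL = −20·log₁₀(53.1/5.19) = -20.20 dB, so L₂ = 111.9 + (-20.20) = 91.7 dB SPL.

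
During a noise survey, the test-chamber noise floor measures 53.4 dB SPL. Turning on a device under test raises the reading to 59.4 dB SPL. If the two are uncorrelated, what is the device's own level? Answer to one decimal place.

Background correction is a power subtraction:
L_src = 10·log₁₀(10^(59.4/10) − 10^(53.4/10)) = 10·log₁₀(652200) = 58.1 dB SPL.

58.1 dB SPL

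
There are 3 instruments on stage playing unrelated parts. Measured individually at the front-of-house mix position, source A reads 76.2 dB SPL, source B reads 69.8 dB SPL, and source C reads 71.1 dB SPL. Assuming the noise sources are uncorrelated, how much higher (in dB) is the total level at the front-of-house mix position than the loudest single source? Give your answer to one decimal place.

Uncorrelated sources add in intensity (power), not in dB.
L_total = 10·log₁₀(10^(76.2/10) + 10^(69.8/10) + 10^(71.1/10)) = 78.07 dB SPL.
Excess over the loudest (76.2 dB): 78.07 − 76.2 = 1.9 dB.

1.9 dB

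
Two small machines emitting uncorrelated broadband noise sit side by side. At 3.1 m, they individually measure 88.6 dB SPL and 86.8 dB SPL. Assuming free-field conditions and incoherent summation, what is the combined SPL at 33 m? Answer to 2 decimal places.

Combined at 3.1 m: 10·log₁₀(10^(88.6/10)+10^(86.8/10)) = 90.803 dB SPL.
Then apply −20·log₁₀(33/3.1) = -20.543 dB → 70.26 dB SPL.

70.26 dB SPL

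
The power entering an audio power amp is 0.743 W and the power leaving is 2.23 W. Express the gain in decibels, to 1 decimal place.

For a power ratio, dB = 10·log₁₀(P₂/P₁).
10·log₁₀(2.23/0.743) = 10·log₁₀(3.001) = 4.8 dB.

4.8 dB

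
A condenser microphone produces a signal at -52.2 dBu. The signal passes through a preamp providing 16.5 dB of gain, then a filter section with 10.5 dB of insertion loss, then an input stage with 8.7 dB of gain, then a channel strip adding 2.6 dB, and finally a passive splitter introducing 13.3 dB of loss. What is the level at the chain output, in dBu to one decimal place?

-48.2 dBu

Gain stages sum in dB:
-52.2 + 16.5 − 10.5 + 8.7 + 2.6 − 13.3 = -48.2 dBu.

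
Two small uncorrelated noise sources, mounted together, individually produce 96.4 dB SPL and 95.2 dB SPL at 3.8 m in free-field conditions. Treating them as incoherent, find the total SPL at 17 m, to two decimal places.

85.84 dB SPL

Combined at 3.8 m: 10·log₁₀(10^(96.4/10)+10^(95.2/10)) = 98.852 dB SPL.
Then apply −20·log₁₀(17/3.8) = -13.013 dB → 85.84 dB SPL.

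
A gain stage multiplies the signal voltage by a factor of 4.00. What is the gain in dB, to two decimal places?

12.04 dB

Voltage is an amplitude quantity, so gain = 20·log₁₀(V_out/V_in).
20·log₁₀(4.00) = 12.04 dB.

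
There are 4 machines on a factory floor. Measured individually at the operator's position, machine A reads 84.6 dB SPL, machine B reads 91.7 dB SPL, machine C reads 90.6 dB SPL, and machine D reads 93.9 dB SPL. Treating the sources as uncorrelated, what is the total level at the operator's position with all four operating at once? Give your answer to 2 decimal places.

97.30 dB SPL

Add the sources as powers (linear), then convert back to dB:
L_total = 10·log₁₀(10^(84.6/10) + 10^(91.7/10) + 10^(90.6/10) + 10^(93.9/10)) = 10·log₁₀(5370000000) = 97.30 dB SPL.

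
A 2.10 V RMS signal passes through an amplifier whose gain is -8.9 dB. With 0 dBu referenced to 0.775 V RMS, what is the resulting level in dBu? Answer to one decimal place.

-0.2 dBu

Input level: 20·log₁₀(2.10/0.775) = 8.66 dBu.
Output: 8.66 − 8.9 = -0.2 dBu.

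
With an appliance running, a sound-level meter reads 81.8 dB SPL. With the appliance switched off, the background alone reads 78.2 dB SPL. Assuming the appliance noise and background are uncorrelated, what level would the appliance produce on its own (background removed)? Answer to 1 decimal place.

Remove the background by subtracting linear intensities:
L_src = 10·log₁₀(10^(81.8/10) − 10^(78.2/10)) = 10·log₁₀(85290000) = 79.3 dB SPL.

79.3 dB SPL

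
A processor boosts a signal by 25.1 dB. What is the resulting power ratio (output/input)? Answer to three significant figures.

324

Power ratio = 10^(dB/10).
10^(25.1/10) = 10^(2.510) = 324.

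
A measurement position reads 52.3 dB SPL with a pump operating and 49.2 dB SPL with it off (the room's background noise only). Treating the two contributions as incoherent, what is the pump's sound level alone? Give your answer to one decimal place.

49.4 dB SPL

Subtract intensities: L_src = 10·log₁₀(10^(L_total/10) − 10^(L_bg/10)).
L_src = 10·log₁₀(10^(52.3/10) − 10^(49.2/10)) = 10·log₁₀(86650) = 49.4 dB SPL.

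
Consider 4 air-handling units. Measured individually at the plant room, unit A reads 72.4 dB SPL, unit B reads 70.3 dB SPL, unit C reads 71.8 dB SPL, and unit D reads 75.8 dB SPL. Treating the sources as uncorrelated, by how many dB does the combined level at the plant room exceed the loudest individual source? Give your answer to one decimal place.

3.3 dB

Add the sources as powers (linear), then convert back to dB:
L_total = 10·log₁₀(10^(72.4/10) + 10^(70.3/10) + 10^(71.8/10) + 10^(75.8/10)) = 79.10 dB SPL.
Excess over the loudest (75.8 dB): 79.10 − 75.8 = 3.3 dB.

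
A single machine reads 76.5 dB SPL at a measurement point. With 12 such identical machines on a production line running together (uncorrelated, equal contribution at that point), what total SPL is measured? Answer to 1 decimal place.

87.3 dB SPL

12 equal incoherent sources raise the level by 10·log₁₀(12) = 10.79 dB.
L_total = 76.5 + 10.79 = 87.3 dB SPL.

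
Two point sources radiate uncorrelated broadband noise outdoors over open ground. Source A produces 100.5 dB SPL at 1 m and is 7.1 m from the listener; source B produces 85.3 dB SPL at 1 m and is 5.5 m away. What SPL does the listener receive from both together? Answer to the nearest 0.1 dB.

83.7 dB SPL

At the listener: L_A = 100.5 − 20·log₁₀(7.1) = 83.47 dB; L_B = 85.3 − 20·log₁₀(5.5) = 70.49 dB.
Combined: 10·log₁₀(10^(83.47/10)+10^(70.49/10)) = 83.7 dB SPL.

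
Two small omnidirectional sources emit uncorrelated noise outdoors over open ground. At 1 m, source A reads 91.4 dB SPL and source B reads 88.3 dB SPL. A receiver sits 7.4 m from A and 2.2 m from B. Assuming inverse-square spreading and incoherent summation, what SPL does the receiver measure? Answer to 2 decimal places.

82.17 dB SPL

At the listener: L_A = 91.4 − 20·log₁₀(7.4) = 74.015 dB; L_B = 88.3 − 20·log₁₀(2.2) = 81.452 dB.
Combined: 10·log₁₀(10^(74.015/10)+10^(81.452/10)) = 82.17 dB SPL.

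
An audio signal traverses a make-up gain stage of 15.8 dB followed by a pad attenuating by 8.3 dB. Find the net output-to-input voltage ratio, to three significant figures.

2.37

Net gain = 15.8 + (−8.3) = 7.5 dB.
Voltage ratio = 10^(7.5/20) = 2.37.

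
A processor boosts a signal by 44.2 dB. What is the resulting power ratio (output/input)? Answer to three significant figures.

26300

Power ratio = 10^(dB/10).
10^(44.2/10) = 10^(4.420) = 26300.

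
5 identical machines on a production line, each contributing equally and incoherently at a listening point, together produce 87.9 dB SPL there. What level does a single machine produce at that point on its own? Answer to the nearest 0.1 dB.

80.9 dB SPL

5 equal incoherent sources add 10·log₁₀(5) = 6.99 dB over one source.
L_one = 87.9 − 6.99 = 80.9 dB SPL.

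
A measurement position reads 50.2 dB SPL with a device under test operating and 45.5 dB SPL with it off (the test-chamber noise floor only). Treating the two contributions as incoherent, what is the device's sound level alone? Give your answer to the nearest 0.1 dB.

48.4 dB SPL

Subtract intensities: L_src = 10·log₁₀(10^(L_total/10) − 10^(L_bg/10)).
L_src = 10·log₁₀(10^(50.2/10) − 10^(45.5/10)) = 10·log₁₀(69230) = 48.4 dB SPL.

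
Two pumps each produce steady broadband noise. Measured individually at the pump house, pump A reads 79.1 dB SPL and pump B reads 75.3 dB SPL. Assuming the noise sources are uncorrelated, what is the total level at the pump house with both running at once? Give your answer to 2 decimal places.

Add the sources as powers (linear), then convert back to dB:
L_total = 10·log₁₀(10^(79.1/10) + 10^(75.3/10)) = 10·log₁₀(115200000) = 80.61 dB SPL.

80.61 dB SPL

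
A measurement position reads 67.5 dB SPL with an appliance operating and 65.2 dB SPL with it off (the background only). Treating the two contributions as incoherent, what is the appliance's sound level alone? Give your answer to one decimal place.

Background correction is a power subtraction:
L_src = 10·log₁₀(10^(67.5/10) − 10^(65.2/10)) = 10·log₁₀(2312000) = 63.6 dB SPL.

63.6 dB SPL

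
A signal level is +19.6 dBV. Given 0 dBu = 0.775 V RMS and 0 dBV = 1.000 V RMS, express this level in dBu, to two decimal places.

+21.81 dBu

The offset between the scales is 20·log₁₀(0.775/1.000) = −2.214 dB.
So dBu = +19.6 + 2.214 = +21.81 dBu.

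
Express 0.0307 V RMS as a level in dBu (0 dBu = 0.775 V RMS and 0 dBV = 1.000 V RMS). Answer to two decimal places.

-28.04 dBu

dBu = 20·log₁₀(V / 0.775 V).
20·log₁₀(0.0307/0.775) = -28.04 dBu.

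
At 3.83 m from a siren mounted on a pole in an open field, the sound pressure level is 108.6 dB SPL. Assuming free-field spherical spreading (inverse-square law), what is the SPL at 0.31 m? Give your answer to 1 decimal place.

130.4 dB SPL

Inverse-square spreading gives ΔL = −20·log₁₀(d₂/d₁).
ΔL = −20·log₁₀(0.31/3.83) = 21.84 dB, so L₂ = 108.6 + (21.84) = 130.4 dB SPL.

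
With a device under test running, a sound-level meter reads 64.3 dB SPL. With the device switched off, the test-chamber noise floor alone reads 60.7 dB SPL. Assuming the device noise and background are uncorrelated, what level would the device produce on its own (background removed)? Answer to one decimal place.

61.8 dB SPL

Subtract intensities: L_src = 10·log₁₀(10^(L_total/10) − 10^(L_bg/10)).
L_src = 10·log₁₀(10^(64.3/10) − 10^(60.7/10)) = 10·log₁₀(1517000) = 61.8 dB SPL.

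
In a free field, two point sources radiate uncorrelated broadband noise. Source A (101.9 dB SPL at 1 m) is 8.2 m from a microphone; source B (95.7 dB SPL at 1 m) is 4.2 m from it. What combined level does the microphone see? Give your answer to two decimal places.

86.44 dB SPL

At the listener: L_A = 101.9 − 20·log₁₀(8.2) = 83.624 dB; L_B = 95.7 − 20·log₁₀(4.2) = 83.235 dB.
Combined: 10·log₁₀(10^(83.624/10)+10^(83.235/10)) = 86.44 dB SPL.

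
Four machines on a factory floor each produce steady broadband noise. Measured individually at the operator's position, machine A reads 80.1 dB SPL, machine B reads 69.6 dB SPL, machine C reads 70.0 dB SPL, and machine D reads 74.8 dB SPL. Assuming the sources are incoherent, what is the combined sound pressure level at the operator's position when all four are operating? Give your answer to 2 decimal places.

Uncorrelated sources add in intensity (power), not in dB.
L_total = 10·log₁₀(10^(80.1/10) + 10^(69.6/10) + 10^(70.0/10) + 10^(74.8/10)) = 10·log₁₀(151600000) = 81.81 dB SPL.

81.81 dB SPL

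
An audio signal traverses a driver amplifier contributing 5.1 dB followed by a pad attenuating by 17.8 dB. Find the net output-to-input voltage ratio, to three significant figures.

0.232

Net gain = 5.1 + (−17.8) = -12.7 dB.
Voltage ratio = 10^(-12.7/20) = 0.232.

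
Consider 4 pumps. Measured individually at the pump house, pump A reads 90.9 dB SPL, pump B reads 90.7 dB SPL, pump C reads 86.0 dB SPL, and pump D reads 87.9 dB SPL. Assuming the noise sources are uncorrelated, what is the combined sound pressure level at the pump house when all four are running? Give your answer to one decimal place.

Incoherent sources sum as intensities:
L_total = 10·log₁₀(10^(90.9/10) + 10^(90.7/10) + 10^(86.0/10) + 10^(87.9/10)) = 10·log₁₀(3420000000) = 95.3 dB SPL.

95.3 dB SPL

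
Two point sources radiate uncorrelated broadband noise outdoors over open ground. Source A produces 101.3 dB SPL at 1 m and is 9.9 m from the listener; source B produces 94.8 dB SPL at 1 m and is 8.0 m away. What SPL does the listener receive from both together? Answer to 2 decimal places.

82.67 dB SPL

At the listener: L_A = 101.3 − 20·log₁₀(9.9) = 81.387 dB; L_B = 94.8 − 20·log₁₀(8.0) = 76.738 dB.
Combined: 10·log₁₀(10^(81.387/10)+10^(76.738/10)) = 82.67 dB SPL.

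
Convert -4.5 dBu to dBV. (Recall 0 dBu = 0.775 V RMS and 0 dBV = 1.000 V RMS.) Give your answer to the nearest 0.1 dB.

-6.7 dBV

The offset between the scales is 20·log₁₀(0.775/1.000) = −2.214 dB.
So dBV = -4.5 − 2.214 = -6.7 dBV.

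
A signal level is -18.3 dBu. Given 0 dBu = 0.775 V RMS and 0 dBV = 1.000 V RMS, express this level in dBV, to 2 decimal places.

The offset between the scales is 20·log₁₀(0.775/1.000) = −2.214 dB.
So dBV = -18.3 − 2.214 = -20.51 dBV.

-20.51 dBV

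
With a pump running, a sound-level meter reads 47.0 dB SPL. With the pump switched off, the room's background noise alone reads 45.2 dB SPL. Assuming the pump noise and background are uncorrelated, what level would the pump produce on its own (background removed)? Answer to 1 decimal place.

Subtract intensities: L_src = 10·log₁₀(10^(L_total/10) − 10^(L_bg/10)).
L_src = 10·log₁₀(10^(47.0/10) − 10^(45.2/10)) = 10·log₁₀(17010) = 42.3 dB SPL.

42.3 dB SPL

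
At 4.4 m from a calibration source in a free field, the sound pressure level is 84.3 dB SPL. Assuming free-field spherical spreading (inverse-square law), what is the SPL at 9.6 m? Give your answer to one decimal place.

77.5 dB SPL

For a point source in a free field, ΔL = −20·log₁₀(d₂/d₁).
ΔL = −20·log₁₀(9.6/4.4) = -6.78 dB, so L₂ = 84.3 + (-6.78) = 77.5 dB SPL.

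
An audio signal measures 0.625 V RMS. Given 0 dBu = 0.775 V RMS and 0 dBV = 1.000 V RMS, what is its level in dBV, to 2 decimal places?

dBV = 20·log₁₀(V / 1.000 V).
20·log₁₀(0.625/1.000) = -4.08 dBV.

-4.08 dBV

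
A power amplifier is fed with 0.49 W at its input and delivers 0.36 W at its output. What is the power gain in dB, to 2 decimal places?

-1.34 dB

Power is a power quantity, so gain = 10·log₁₀(P_out/P_in).
10·log₁₀(0.36/0.49) = 10·log₁₀(0.7347) = -1.34 dB.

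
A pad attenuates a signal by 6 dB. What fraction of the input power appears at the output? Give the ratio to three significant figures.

0.251

Power ratio = 10^(dB/10).
10^(-6/10) = 10^(-0.6000) = 0.251.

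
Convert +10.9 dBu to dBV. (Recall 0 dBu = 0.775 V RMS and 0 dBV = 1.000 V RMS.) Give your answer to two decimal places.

The offset between the scales is 20·log₁₀(0.775/1.000) = −2.214 dB.
So dBV = +10.9 − 2.214 = +8.69 dBV.

+8.69 dBV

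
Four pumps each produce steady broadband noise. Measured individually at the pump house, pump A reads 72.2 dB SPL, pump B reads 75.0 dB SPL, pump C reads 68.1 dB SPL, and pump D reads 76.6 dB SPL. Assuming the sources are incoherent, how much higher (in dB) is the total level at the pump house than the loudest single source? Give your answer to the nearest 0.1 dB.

Incoherent sources sum as intensities:
L_total = 10·log₁₀(10^(72.2/10) + 10^(75.0/10) + 10^(68.1/10) + 10^(76.6/10)) = 80.02 dB SPL.
Excess over the loudest (76.6 dB): 80.02 − 76.6 = 3.4 dB.

3.4 dB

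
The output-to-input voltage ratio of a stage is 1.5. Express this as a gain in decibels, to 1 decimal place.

For a voltage ratio, dB = 20·log₁₀(V₂/V₁).
20·log₁₀(1.5) = 3.5 dB.

3.5 dB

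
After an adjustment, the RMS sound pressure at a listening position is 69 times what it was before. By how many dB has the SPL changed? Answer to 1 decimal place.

SPL change from a pressure ratio uses the 20·log₁₀ form:
20·log₁₀(69) = 36.8 dB.

36.8 dB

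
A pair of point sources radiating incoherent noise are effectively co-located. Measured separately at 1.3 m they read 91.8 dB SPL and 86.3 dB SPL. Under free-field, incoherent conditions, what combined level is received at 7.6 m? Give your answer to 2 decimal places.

Combined at 1.3 m: 10·log₁₀(10^(91.8/10)+10^(86.3/10)) = 92.878 dB SPL.
Then apply −20·log₁₀(7.6/1.3) = -15.337 dB → 77.54 dB SPL.

77.54 dB SPL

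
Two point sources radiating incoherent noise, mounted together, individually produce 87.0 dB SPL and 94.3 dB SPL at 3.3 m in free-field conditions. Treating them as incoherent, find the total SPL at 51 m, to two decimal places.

Combined at 3.3 m: 10·log₁₀(10^(87.0/10)+10^(94.3/10)) = 95.042 dB SPL.
Then apply −20·log₁₀(51/3.3) = -23.781 dB → 71.26 dB SPL.

71.26 dB SPL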